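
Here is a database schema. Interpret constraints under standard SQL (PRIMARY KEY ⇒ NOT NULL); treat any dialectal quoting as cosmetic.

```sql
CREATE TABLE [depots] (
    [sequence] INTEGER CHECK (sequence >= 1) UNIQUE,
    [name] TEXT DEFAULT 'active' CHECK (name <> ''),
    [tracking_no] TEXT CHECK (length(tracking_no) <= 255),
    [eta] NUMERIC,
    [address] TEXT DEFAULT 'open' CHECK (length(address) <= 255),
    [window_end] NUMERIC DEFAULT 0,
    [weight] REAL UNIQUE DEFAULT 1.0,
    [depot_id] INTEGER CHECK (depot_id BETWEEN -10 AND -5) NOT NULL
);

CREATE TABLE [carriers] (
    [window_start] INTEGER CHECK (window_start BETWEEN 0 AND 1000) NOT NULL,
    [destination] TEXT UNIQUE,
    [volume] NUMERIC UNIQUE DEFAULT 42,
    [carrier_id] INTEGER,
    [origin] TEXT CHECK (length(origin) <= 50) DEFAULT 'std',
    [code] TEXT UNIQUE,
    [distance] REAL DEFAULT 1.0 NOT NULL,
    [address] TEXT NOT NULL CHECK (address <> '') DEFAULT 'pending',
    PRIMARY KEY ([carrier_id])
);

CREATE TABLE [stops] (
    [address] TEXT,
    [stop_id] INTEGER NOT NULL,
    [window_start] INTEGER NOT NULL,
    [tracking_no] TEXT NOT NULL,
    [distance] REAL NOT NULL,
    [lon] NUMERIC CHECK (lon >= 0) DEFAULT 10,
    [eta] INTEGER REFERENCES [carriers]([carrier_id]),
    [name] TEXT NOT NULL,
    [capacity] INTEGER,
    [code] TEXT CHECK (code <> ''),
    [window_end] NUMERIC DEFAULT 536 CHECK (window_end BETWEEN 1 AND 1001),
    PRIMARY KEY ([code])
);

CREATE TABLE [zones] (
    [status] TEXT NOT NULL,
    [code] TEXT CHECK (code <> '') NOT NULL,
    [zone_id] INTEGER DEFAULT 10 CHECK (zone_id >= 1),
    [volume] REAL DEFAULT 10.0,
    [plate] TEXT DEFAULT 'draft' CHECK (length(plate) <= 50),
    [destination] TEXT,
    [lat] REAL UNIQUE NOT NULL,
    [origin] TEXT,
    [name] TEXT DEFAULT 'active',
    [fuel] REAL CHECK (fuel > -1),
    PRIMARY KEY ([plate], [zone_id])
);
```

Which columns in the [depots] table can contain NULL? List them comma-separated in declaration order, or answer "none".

sequence, name, tracking_no, eta, address, window_end, weight

- sequence: CHECK does not forbid NULL (a CHECK constraint passes when its expression is NULL) → nullable.
- name: CHECK does not forbid NULL (a CHECK constraint passes when its expression is NULL) → nullable.
- tracking_no: CHECK does not forbid NULL (a CHECK constraint passes when its expression is NULL) → nullable.
- eta: no NOT NULL constraint applies → nullable.
- address: CHECK does not forbid NULL (a CHECK constraint passes when its expression is NULL) → nullable.
- window_end: DEFAULT only fills an omitted column; an explicit NULL is still allowed → nullable.
- weight: UNIQUE does not imply NOT NULL → nullable.
- depot_id: declared NOT NULL → not nullable.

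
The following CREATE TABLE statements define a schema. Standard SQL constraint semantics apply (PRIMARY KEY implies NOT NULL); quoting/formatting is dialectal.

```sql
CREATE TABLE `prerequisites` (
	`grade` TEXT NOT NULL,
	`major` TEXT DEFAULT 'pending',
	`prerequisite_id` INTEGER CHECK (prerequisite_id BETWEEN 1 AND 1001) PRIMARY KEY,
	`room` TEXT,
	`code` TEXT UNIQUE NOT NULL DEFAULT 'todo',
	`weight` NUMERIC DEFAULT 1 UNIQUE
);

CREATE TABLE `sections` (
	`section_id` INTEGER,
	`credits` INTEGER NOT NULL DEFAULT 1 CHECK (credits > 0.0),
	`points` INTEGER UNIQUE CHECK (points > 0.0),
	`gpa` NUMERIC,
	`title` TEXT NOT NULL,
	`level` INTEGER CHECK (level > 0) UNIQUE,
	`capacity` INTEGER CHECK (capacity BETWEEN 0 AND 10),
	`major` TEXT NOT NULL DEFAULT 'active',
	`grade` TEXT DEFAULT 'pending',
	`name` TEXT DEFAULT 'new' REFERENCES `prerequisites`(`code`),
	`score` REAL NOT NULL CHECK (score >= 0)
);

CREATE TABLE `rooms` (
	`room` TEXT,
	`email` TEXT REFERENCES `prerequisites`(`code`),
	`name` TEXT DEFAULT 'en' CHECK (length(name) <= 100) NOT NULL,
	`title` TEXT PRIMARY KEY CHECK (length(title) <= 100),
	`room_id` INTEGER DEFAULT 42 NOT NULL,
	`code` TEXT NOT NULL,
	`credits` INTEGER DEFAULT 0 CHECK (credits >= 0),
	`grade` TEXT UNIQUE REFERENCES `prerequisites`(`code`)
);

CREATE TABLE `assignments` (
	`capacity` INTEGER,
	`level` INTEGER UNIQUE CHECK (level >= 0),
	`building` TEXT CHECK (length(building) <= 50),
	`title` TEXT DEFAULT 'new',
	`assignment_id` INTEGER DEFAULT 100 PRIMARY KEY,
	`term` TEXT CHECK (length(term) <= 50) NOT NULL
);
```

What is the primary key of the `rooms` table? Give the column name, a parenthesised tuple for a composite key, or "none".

title is declared PRIMARY KEY inline on the column.

title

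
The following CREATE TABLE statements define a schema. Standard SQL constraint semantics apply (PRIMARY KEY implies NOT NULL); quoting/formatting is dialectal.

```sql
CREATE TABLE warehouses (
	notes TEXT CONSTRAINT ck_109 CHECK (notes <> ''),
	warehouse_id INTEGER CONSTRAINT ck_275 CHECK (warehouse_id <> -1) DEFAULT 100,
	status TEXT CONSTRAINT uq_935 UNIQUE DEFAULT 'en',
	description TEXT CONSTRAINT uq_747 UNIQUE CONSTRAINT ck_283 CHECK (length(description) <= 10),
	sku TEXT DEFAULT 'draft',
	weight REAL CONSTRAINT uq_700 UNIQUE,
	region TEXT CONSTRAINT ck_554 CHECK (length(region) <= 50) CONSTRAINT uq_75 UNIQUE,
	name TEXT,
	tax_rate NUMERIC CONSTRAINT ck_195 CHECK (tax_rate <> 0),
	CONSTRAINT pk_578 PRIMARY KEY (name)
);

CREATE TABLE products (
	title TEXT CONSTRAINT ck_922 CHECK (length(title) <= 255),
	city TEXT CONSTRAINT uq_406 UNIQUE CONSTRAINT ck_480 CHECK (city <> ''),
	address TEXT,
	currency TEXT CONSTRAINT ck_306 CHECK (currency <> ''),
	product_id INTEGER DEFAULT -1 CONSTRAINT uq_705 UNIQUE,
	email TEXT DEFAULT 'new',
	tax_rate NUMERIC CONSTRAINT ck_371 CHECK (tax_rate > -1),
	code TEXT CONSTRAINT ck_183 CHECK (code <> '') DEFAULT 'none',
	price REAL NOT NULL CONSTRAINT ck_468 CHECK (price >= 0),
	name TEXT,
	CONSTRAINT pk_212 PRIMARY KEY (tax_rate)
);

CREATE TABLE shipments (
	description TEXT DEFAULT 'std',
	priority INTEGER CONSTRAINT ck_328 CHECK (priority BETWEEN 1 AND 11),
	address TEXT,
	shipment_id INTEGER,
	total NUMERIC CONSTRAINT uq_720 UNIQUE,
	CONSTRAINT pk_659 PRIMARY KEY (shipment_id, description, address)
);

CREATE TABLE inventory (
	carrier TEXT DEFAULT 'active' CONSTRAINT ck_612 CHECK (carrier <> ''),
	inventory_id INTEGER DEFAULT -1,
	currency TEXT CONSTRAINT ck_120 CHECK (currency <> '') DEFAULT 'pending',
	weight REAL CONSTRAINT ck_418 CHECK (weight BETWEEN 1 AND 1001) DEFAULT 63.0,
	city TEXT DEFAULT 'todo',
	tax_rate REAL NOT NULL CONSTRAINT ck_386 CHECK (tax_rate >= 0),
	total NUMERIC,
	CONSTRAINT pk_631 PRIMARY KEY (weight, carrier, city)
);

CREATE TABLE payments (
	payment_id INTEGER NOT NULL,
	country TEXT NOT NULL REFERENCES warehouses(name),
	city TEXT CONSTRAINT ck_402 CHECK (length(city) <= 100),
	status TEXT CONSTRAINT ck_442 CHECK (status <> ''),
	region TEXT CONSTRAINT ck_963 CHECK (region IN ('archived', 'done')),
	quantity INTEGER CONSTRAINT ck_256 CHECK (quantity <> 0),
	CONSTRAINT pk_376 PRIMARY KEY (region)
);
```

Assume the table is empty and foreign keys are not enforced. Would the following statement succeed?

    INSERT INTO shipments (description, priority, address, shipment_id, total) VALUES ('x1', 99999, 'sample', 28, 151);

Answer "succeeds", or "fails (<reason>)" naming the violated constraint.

The value 99999 for priority violates CHECK (priority BETWEEN 1 AND 11).

fails (CHECK on priority)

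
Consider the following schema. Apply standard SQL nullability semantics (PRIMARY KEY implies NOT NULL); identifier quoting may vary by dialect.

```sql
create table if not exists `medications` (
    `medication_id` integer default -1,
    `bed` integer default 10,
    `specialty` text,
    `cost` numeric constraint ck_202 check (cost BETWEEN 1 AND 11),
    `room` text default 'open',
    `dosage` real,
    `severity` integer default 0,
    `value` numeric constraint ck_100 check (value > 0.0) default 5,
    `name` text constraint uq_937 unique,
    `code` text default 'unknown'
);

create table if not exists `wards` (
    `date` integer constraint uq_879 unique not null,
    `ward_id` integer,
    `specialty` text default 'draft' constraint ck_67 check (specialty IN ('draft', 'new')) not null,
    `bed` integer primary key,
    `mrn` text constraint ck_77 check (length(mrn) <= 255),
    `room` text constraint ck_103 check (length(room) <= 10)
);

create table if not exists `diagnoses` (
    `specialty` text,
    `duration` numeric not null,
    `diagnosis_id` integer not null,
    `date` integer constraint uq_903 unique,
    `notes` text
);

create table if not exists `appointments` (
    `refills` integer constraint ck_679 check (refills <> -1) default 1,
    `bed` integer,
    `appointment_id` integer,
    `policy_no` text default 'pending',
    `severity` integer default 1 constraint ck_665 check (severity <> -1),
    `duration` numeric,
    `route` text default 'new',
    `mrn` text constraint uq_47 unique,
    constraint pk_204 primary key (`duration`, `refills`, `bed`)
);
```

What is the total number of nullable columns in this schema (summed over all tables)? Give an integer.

21

medications: 10 nullable (medication_id, bed, specialty, cost, room, dosage, severity, value, name, code — PK none and explicit NOT NULL columns excluded).
wards: 3 nullable (ward_id, mrn, room — PK (bed) and explicit NOT NULL columns excluded).
diagnoses: 3 nullable (specialty, date, notes — PK none and explicit NOT NULL columns excluded).
appointments: 5 nullable (appointment_id, policy_no, severity, route, mrn — PK (duration, refills, bed) and explicit NOT NULL columns excluded).
Total: 10 + 3 + 3 + 5 = 21.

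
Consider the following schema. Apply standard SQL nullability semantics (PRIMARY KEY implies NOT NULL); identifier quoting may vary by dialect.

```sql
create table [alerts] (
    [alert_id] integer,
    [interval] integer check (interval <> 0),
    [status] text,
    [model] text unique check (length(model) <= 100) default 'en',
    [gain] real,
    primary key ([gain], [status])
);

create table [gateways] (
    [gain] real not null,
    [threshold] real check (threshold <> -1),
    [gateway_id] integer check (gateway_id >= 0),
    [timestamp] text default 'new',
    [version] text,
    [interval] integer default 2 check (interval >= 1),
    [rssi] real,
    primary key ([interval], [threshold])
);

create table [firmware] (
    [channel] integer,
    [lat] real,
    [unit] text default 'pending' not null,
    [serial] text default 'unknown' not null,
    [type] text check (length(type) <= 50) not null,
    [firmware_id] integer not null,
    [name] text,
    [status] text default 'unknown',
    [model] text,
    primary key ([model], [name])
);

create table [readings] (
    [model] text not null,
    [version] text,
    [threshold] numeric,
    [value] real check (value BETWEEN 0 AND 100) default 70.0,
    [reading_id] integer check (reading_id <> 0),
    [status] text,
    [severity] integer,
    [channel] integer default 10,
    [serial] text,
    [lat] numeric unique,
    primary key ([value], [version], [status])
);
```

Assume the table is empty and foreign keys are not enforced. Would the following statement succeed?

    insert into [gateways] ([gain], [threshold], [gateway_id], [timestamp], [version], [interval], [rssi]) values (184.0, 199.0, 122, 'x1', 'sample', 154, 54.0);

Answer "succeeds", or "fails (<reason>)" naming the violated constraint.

succeeds

NOT NULL columns: gain is supplied; interval is supplied; threshold is supplied.
CHECK constraints: 199.0 satisfies (threshold <> -1); 122 satisfies (gateway_id >= 0); 154 satisfies (interval >= 1).
No constraint is violated.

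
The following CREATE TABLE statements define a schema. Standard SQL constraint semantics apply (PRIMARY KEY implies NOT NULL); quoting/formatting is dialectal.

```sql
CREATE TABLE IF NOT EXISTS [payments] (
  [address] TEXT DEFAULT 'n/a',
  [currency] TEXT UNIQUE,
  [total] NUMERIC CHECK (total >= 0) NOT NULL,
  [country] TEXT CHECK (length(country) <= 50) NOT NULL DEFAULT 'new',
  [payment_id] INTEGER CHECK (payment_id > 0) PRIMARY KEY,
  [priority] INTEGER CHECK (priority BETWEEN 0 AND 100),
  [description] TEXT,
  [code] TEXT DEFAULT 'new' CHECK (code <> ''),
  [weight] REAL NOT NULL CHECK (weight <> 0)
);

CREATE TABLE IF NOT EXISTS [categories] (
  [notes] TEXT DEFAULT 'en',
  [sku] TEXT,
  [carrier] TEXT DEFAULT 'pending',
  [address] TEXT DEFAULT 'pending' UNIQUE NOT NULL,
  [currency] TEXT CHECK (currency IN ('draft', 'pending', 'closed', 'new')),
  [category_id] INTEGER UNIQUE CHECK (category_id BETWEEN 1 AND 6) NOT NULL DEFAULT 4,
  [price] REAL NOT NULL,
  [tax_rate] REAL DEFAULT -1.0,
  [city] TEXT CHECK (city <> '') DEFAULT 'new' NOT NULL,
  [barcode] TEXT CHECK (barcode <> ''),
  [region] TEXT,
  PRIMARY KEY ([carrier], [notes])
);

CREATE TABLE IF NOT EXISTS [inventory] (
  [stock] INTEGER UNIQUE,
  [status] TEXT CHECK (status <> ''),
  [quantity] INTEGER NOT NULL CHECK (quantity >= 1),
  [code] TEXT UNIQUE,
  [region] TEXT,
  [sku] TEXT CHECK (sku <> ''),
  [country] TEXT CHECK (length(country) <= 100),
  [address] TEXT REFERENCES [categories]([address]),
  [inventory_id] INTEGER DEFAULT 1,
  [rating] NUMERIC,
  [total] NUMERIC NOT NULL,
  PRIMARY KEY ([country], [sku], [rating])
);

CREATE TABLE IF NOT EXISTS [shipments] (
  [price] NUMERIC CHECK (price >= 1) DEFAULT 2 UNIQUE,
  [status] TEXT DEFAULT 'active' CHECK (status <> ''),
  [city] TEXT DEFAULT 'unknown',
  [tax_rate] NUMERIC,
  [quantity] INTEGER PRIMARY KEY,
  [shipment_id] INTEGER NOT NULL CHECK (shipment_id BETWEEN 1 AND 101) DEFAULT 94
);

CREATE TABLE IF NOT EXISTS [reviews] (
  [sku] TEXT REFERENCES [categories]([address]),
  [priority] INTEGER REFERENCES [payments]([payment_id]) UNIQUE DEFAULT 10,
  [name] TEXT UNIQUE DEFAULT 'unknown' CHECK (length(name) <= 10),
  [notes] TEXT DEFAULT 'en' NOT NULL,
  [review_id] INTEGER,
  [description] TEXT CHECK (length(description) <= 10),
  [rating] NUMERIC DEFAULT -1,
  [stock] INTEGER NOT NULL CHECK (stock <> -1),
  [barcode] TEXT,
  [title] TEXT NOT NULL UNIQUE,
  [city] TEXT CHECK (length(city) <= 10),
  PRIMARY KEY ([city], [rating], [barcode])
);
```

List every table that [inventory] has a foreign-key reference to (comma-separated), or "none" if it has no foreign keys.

- address REFERENCES categories(address).

categories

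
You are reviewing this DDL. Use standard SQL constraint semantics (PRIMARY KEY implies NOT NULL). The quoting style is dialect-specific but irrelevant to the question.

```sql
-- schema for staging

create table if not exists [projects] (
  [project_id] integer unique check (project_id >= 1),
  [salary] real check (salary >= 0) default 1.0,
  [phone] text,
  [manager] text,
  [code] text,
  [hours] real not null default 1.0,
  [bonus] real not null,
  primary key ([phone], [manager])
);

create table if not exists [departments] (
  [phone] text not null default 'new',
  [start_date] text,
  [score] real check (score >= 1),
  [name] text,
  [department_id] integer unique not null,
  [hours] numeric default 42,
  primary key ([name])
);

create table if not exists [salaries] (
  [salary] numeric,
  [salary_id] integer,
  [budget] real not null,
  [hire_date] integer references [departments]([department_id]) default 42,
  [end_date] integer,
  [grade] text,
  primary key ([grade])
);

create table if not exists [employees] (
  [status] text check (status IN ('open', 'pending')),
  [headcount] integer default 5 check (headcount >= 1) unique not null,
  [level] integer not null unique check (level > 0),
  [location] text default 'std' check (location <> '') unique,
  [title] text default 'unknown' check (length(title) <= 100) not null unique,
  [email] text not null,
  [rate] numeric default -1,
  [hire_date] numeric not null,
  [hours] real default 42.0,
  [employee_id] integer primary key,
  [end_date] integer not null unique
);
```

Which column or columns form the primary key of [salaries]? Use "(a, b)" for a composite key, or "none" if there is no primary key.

grade is declared PRIMARY KEY as a table-level PRIMARY KEY clause.

grade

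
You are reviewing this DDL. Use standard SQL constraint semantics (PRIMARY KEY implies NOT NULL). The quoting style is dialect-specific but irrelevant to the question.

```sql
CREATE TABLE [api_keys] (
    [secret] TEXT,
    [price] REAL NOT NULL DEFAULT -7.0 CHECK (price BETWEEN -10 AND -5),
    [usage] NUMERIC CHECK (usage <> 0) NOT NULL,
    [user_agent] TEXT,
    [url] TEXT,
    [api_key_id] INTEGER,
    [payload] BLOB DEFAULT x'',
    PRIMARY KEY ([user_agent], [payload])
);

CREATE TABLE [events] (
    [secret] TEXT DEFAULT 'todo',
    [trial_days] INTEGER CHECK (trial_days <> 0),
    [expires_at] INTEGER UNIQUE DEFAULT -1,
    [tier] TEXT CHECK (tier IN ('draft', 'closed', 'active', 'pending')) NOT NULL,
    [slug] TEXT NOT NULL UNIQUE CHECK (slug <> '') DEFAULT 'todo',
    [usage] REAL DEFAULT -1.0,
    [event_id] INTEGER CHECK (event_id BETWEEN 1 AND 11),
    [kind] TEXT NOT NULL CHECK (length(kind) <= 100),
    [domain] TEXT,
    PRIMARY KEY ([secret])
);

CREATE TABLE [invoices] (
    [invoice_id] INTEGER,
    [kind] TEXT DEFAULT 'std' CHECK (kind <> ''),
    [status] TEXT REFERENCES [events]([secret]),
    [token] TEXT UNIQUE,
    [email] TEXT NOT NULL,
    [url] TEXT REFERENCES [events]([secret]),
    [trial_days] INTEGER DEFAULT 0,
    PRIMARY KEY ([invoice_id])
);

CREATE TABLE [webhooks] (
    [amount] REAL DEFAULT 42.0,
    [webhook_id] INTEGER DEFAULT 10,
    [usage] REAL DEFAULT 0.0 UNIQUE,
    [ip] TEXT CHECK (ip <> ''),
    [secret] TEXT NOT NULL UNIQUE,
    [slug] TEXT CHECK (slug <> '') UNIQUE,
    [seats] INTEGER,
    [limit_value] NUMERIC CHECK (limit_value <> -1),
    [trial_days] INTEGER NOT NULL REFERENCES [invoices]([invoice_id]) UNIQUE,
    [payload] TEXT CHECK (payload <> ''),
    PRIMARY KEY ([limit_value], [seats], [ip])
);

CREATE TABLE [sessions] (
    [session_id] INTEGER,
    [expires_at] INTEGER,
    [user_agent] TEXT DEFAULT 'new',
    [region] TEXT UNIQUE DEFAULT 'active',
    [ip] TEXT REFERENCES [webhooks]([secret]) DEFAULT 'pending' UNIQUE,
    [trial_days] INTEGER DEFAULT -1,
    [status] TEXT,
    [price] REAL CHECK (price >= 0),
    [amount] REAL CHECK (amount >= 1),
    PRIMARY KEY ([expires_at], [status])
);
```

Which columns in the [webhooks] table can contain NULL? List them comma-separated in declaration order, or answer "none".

- amount: DEFAULT only fills an omitted column; an explicit NULL is still allowed → nullable.
- webhook_id: DEFAULT only fills an omitted column; an explicit NULL is still allowed → nullable.
- usage: UNIQUE does not imply NOT NULL → nullable.
- ip: part of the PRIMARY KEY, which implies NOT NULL → not nullable.
- secret: declared NOT NULL → not nullable.
- slug: CHECK does not forbid NULL (a CHECK constraint passes when its expression is NULL) → nullable.
- seats: part of the PRIMARY KEY, which implies NOT NULL → not nullable.
- limit_value: part of the PRIMARY KEY, which implies NOT NULL → not nullable.
- trial_days: declared NOT NULL → not nullable.
- payload: CHECK does not forbid NULL (a CHECK constraint passes when its expression is NULL) → nullable.

amount, webhook_id, usage, slug, payload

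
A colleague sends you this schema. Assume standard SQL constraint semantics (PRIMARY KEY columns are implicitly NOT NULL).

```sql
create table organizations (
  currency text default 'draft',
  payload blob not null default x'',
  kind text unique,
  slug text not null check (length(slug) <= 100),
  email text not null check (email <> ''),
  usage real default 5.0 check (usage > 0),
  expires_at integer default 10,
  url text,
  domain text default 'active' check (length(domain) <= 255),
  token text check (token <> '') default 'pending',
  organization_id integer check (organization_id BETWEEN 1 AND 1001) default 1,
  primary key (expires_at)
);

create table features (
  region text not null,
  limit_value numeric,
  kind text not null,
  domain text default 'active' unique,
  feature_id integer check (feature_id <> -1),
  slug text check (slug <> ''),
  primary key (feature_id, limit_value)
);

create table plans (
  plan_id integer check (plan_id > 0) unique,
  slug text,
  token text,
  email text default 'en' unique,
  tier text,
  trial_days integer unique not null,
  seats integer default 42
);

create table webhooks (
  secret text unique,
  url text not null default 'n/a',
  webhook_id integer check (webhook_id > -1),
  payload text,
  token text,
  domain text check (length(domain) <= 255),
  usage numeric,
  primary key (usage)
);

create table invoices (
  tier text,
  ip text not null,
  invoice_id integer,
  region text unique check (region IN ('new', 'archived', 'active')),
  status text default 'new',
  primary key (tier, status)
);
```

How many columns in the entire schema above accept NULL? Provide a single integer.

22

organizations: 7 nullable (currency, kind, usage, url, domain, token, organization_id — PK (expires_at) and explicit NOT NULL columns excluded).
features: 2 nullable (domain, slug — PK (feature_id, limit_value) and explicit NOT NULL columns excluded).
plans: 6 nullable (plan_id, slug, token, email, tier, seats — PK none and explicit NOT NULL columns excluded).
webhooks: 5 nullable (secret, webhook_id, payload, token, domain — PK (usage) and explicit NOT NULL columns excluded).
invoices: 2 nullable (invoice_id, region — PK (tier, status) and explicit NOT NULL columns excluded).
Total: 7 + 2 + 6 + 5 + 2 = 22.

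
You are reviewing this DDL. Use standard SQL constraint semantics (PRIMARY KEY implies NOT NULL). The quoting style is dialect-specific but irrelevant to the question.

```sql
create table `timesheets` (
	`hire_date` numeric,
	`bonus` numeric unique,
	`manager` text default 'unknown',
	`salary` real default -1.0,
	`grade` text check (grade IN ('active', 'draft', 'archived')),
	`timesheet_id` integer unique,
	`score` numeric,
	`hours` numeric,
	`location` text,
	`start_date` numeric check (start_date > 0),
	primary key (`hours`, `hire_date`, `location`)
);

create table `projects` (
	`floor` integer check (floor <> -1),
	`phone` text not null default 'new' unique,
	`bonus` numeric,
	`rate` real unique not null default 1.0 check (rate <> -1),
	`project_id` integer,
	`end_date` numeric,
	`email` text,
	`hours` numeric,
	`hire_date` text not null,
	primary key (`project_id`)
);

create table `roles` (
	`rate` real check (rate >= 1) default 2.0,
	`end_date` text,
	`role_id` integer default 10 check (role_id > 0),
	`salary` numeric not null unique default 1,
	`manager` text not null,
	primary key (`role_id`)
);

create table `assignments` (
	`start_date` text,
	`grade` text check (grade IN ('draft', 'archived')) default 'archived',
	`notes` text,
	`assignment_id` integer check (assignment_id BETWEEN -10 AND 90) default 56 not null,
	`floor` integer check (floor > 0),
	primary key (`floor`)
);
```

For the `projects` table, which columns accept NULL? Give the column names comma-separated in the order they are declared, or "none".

floor, bonus, end_date, email, hours

- floor: CHECK does not forbid NULL (a CHECK constraint passes when its expression is NULL) → nullable.
- phone: declared NOT NULL → not nullable.
- bonus: no NOT NULL constraint applies → nullable.
- rate: declared NOT NULL → not nullable.
- project_id: part of the PRIMARY KEY, which implies NOT NULL → not nullable.
- end_date: no NOT NULL constraint applies → nullable.
- email: no NOT NULL constraint applies → nullable.
- hours: no NOT NULL constraint applies → nullable.
- hire_date: declared NOT NULL → not nullable.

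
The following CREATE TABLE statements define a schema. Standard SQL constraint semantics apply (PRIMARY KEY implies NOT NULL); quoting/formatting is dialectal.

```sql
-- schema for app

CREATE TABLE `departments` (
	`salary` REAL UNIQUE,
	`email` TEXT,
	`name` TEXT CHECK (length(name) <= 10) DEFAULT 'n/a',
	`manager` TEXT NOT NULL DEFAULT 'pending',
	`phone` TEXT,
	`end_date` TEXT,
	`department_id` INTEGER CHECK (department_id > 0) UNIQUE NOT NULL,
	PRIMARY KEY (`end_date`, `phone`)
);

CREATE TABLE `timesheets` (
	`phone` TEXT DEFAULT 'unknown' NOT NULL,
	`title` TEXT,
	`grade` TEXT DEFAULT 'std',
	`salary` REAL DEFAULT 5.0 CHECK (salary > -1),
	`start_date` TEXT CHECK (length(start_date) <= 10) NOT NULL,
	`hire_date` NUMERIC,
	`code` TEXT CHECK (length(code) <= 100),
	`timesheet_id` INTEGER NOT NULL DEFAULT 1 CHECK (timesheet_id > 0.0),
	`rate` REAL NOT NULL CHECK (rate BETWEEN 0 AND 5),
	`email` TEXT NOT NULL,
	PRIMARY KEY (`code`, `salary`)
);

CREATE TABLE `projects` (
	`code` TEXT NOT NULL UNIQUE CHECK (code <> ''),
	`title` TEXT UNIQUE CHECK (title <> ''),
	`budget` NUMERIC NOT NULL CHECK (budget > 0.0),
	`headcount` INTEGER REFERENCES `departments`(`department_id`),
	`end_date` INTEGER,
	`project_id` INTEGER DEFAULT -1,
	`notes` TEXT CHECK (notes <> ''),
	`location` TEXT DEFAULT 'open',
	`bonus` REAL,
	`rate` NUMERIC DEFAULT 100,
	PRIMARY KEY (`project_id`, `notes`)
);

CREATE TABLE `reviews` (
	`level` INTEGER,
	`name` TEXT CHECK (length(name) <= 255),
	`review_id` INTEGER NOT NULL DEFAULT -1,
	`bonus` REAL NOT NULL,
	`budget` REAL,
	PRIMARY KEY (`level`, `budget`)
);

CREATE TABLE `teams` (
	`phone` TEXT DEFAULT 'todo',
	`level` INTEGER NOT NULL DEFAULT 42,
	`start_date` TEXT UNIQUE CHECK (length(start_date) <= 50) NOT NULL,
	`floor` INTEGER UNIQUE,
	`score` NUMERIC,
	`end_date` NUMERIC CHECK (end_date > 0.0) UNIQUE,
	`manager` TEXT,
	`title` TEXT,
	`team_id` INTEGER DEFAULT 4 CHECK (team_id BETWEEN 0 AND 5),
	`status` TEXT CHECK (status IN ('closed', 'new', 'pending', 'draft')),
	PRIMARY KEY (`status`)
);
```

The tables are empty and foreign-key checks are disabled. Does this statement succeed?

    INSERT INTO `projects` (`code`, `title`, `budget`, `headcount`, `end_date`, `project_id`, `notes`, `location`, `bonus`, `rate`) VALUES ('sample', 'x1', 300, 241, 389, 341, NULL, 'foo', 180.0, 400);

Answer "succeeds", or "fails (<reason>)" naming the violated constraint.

fails (NOT NULL on notes)

notes is explicitly set to NULL, but notes is part of the PRIMARY KEY (implied NOT NULL).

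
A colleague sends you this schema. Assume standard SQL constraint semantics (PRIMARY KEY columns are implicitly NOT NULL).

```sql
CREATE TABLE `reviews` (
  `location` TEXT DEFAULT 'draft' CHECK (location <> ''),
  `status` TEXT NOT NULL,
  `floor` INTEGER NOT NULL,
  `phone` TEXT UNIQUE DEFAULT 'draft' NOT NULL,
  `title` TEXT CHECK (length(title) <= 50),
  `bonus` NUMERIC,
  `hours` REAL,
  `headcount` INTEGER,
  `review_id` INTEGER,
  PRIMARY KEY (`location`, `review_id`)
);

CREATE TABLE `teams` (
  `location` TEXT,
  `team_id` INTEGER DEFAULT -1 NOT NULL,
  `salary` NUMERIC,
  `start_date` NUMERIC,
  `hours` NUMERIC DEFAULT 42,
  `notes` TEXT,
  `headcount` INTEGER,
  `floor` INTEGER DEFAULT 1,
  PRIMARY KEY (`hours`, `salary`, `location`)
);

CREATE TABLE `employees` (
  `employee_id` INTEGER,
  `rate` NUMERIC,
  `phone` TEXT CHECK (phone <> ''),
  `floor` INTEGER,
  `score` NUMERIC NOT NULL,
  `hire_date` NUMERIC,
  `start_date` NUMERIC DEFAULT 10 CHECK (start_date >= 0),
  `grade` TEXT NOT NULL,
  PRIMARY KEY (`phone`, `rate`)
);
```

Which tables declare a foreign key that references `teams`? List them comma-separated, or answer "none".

none

No REFERENCES clause anywhere in the schema names teams.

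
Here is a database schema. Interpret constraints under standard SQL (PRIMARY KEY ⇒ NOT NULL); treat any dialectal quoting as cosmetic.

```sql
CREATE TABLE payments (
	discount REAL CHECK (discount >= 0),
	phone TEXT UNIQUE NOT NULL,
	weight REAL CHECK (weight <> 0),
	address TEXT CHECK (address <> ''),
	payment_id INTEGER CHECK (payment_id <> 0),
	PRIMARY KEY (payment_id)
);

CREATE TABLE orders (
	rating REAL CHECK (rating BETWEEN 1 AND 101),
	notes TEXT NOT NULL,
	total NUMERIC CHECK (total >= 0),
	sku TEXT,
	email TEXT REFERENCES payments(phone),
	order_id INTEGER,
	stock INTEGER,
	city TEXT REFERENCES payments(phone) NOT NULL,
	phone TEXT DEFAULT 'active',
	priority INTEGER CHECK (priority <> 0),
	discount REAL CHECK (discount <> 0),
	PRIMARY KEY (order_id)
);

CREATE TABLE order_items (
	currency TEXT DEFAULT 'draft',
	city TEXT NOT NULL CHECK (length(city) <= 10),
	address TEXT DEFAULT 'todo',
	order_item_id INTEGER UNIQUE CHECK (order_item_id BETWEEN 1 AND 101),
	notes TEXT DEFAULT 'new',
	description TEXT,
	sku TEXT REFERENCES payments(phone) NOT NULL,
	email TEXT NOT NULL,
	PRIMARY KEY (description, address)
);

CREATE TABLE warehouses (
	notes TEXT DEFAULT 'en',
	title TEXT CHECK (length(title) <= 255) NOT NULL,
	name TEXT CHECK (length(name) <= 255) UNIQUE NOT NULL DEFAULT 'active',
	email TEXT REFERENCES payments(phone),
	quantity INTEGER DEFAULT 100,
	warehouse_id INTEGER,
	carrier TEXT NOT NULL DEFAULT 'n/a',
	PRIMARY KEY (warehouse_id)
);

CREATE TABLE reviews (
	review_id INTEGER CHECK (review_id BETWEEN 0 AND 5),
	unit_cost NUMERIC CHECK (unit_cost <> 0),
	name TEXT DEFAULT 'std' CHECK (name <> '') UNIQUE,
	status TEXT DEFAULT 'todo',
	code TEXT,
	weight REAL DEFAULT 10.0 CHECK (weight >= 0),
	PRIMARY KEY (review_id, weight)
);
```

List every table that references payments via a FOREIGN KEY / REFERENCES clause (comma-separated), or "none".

orders, order_items, warehouses

- orders.email references payments(phone).
- orders.city references payments(phone).
- order_items.sku references payments(phone).
- warehouses.email references payments(phone).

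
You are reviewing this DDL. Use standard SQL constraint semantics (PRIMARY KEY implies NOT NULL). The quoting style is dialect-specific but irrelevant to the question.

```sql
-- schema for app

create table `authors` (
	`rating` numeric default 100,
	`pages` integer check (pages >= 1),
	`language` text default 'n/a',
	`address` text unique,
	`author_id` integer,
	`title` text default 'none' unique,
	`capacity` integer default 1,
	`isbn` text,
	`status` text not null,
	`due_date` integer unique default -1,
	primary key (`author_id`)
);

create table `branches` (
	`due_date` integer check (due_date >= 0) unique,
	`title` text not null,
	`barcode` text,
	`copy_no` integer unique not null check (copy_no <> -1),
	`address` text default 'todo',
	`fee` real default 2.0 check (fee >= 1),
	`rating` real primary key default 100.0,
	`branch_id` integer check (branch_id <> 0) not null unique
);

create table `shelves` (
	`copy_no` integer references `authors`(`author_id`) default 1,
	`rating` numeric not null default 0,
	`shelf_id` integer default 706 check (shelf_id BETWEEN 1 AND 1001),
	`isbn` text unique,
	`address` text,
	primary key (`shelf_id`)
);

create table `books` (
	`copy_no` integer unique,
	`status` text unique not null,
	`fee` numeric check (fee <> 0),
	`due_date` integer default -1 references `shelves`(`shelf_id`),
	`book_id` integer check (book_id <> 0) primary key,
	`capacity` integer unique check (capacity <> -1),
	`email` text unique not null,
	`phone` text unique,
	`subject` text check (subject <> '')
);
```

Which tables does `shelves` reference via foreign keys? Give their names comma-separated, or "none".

authors

- copy_no REFERENCES authors(author_id).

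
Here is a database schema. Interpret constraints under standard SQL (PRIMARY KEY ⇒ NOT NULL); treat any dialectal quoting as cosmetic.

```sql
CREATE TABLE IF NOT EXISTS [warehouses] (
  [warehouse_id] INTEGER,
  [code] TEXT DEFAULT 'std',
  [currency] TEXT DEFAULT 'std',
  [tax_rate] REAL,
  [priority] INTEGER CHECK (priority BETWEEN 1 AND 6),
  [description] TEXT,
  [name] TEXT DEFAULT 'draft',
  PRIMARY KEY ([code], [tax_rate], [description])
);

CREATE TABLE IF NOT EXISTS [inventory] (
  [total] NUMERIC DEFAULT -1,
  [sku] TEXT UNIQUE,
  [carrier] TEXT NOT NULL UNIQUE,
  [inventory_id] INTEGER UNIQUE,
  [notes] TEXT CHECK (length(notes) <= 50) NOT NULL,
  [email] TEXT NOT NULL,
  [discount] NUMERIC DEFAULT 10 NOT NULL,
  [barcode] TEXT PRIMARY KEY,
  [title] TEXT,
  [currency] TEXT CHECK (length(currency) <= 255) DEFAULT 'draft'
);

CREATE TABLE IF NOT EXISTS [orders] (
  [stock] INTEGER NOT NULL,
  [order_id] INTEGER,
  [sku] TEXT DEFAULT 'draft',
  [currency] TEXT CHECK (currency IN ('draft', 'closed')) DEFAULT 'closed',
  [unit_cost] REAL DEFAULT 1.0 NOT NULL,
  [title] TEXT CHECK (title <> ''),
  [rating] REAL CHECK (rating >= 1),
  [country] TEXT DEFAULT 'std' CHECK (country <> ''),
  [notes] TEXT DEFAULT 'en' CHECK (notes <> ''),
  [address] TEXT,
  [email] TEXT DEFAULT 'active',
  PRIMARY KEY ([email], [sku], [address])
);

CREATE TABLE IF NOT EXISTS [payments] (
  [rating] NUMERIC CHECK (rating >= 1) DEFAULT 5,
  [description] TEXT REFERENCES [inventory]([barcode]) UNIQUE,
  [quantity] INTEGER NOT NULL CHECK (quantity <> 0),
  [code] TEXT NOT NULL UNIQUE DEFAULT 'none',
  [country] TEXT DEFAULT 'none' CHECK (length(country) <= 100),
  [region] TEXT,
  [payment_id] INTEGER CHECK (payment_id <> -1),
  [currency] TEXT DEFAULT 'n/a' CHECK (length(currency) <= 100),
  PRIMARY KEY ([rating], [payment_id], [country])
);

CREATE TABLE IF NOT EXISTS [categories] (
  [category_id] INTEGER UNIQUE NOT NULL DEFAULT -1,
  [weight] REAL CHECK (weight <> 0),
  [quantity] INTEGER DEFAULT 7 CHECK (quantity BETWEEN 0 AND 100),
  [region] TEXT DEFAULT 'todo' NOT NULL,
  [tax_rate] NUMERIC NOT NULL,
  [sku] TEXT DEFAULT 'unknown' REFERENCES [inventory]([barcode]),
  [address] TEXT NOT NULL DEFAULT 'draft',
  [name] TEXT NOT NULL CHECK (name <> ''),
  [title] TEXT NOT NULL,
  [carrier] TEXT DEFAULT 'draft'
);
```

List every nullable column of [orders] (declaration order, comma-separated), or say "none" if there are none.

- stock: declared NOT NULL → not nullable.
- order_id: no NOT NULL constraint applies → nullable.
- sku: part of the PRIMARY KEY, which implies NOT NULL → not nullable.
- currency: CHECK does not forbid NULL (a CHECK constraint passes when its expression is NULL) → nullable.
- unit_cost: declared NOT NULL → not nullable.
- title: CHECK does not forbid NULL (a CHECK constraint passes when its expression is NULL) → nullable.
- rating: CHECK does not forbid NULL (a CHECK constraint passes when its expression is NULL) → nullable.
- country: CHECK does not forbid NULL (a CHECK constraint passes when its expression is NULL) → nullable.
- notes: CHECK does not forbid NULL (a CHECK constraint passes when its expression is NULL) → nullable.
- address: part of the PRIMARY KEY, which implies NOT NULL → not nullable.
- email: part of the PRIMARY KEY, which implies NOT NULL → not nullable.

order_id, currency, title, rating, country, notes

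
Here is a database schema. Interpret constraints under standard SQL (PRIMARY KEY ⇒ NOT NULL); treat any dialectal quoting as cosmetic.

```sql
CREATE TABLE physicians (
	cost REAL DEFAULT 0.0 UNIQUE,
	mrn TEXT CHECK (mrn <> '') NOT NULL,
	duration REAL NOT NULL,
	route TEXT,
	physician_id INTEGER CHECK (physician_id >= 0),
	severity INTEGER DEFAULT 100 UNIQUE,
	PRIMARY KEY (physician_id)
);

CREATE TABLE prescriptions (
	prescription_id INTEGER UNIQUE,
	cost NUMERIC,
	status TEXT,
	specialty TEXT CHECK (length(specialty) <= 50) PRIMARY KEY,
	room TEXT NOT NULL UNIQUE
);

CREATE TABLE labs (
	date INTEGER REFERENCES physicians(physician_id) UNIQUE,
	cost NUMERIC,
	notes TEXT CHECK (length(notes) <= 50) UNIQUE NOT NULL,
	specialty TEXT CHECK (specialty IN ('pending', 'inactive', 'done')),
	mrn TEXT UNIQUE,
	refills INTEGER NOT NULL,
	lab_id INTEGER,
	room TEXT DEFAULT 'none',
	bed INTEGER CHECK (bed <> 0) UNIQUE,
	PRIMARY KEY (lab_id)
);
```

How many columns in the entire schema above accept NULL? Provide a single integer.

physicians: 3 nullable (cost, route, severity — PK (physician_id) and explicit NOT NULL columns excluded).
prescriptions: 3 nullable (prescription_id, cost, status — PK (specialty) and explicit NOT NULL columns excluded).
labs: 6 nullable (date, cost, specialty, mrn, room, bed — PK (lab_id) and explicit NOT NULL columns excluded).
Total: 3 + 3 + 6 = 12.

12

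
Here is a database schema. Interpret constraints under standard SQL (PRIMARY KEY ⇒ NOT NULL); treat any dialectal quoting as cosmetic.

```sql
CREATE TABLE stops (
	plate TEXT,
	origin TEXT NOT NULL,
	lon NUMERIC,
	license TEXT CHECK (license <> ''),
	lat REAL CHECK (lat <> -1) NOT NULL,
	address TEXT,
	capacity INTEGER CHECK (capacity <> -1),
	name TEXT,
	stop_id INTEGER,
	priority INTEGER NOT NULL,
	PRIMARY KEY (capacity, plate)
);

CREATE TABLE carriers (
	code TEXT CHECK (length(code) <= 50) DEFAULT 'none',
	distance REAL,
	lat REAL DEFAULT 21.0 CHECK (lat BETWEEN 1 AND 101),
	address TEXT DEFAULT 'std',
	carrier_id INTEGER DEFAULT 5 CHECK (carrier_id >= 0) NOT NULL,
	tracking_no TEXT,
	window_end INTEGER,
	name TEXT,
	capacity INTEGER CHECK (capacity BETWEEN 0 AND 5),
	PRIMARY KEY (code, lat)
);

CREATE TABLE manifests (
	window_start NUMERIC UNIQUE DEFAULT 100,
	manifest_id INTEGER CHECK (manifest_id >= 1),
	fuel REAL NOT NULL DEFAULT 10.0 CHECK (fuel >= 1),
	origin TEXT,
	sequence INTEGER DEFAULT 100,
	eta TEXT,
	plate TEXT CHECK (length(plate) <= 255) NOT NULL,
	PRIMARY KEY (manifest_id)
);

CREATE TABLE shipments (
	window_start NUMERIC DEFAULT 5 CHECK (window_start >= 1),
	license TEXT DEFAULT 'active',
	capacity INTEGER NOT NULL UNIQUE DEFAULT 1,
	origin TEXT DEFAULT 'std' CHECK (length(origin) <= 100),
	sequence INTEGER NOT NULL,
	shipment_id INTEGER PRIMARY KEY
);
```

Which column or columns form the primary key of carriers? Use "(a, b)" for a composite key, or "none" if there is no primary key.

A table-level PRIMARY KEY clause names 2 columns: code, lat.
This is a composite key — the combination is unique, not each column individually.

(code, lat)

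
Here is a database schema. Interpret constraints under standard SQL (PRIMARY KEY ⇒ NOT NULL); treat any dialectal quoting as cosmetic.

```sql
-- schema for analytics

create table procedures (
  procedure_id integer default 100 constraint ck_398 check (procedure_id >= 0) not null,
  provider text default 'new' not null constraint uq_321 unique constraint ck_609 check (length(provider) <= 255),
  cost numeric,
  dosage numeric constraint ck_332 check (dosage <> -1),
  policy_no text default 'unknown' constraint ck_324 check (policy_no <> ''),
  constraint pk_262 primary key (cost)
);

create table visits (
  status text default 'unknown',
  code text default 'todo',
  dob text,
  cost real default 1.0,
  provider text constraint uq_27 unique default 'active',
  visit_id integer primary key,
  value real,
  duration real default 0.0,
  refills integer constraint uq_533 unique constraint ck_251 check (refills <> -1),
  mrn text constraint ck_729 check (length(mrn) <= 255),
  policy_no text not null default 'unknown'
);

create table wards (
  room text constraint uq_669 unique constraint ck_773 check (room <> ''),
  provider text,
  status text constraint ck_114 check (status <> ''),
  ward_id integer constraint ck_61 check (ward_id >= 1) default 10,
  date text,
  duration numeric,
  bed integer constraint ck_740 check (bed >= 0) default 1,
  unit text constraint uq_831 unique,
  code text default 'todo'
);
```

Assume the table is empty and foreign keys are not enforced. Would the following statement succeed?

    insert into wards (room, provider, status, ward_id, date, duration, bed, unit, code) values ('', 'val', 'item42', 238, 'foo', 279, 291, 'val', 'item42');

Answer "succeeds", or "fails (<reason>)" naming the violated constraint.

The value '' for room violates CHECK (room <> '').

fails (CHECK on room)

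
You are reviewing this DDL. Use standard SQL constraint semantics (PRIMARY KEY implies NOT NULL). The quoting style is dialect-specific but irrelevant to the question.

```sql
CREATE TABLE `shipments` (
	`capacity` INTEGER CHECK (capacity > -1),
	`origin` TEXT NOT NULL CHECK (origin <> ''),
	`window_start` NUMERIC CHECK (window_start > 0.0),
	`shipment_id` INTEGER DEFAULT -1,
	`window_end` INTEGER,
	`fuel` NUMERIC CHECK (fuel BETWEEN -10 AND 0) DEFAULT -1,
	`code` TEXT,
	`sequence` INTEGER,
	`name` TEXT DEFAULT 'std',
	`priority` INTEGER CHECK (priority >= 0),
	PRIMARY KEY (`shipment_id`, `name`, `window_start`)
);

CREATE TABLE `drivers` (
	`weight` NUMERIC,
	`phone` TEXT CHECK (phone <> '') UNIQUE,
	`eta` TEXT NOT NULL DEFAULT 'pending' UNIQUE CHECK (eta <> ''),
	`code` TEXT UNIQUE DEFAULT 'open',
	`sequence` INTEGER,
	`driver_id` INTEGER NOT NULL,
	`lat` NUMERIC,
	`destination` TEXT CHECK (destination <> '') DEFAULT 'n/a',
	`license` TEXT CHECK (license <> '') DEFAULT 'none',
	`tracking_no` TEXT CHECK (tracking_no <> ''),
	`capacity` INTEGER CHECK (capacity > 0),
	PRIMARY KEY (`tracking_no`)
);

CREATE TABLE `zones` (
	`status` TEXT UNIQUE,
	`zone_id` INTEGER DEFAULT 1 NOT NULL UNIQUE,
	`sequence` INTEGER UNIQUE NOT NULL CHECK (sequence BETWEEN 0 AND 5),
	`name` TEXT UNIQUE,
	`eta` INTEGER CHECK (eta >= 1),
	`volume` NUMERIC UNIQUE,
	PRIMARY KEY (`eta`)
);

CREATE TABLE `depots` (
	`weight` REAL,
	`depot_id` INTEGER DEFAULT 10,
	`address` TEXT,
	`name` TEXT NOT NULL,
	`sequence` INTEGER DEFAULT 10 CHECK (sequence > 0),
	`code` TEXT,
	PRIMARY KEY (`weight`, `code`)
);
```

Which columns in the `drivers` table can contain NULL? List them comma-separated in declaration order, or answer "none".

- weight: no NOT NULL constraint applies → nullable.
- phone: CHECK does not forbid NULL (a CHECK constraint passes when its expression is NULL) → nullable.
- eta: declared NOT NULL → not nullable.
- code: UNIQUE does not imply NOT NULL → nullable.
- sequence: no NOT NULL constraint applies → nullable.
- driver_id: declared NOT NULL → not nullable.
- lat: no NOT NULL constraint applies → nullable.
- destination: CHECK does not forbid NULL (a CHECK constraint passes when its expression is NULL) → nullable.
- license: CHECK does not forbid NULL (a CHECK constraint passes when its expression is NULL) → nullable.
- tracking_no: part of the PRIMARY KEY, which implies NOT NULL → not nullable.
- capacity: CHECK does not forbid NULL (a CHECK constraint passes when its expression is NULL) → nullable.

weight, phone, code, sequence, lat, destination, license, capacity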